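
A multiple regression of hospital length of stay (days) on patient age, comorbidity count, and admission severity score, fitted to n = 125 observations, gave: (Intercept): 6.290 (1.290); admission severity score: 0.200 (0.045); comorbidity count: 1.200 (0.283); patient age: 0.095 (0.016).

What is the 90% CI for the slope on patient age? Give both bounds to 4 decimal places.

(0.0685, 0.1215)

Read off: b = 0.095, SE = 0.016 for patient age.
df = n − k − 1 = 125 − 3 − 1 = 121.
t* = t_{0.05, 121} = 1.657544.
Margin = t* × SE = 1.657544 × 0.016 = 0.026521.
CI: 0.095 ± 0.026521 → (0.0685, 0.1215).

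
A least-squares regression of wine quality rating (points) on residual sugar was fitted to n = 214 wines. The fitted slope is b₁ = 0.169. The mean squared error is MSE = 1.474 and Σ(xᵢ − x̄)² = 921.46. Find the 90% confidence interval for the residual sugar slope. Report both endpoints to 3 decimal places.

SE(b₁) = √(MSE/Sₓₓ) = √(1.474/921.46) = 0.0399954.
df = n − 2 = 212.
t* = t_{0.05, 212} = 1.652073.
Margin = t* × SE = 1.652073 × 0.0399954 = 0.06608.
CI: 0.169 ± 0.06608 → (0.103, 0.235).
With 90% confidence, each one-unit increase in residual sugar is associated with a change of between 0.103 and 0.235 points in wine quality rating.

(0.103, 0.235)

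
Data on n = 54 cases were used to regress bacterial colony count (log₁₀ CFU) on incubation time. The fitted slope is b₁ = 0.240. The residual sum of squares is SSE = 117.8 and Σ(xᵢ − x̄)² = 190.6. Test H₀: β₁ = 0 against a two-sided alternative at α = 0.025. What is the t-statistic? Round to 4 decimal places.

t = 2.2014

MSE = SSE/(n − 2) = 117.8/52 = 2.26538.
SE(b₁) = √(MSE/Sₓₓ) = √(2.26538/190.6) = 0.109021.
t = 0.240 / 0.109021 = 2.2014.
df = n − 2 = 52.
Two-sided p ≈ 0.0322, which is ≥ 0.025, so fail to reject H₀.
The data do not give significant evidence of an association between incubation time and bacterial colony count.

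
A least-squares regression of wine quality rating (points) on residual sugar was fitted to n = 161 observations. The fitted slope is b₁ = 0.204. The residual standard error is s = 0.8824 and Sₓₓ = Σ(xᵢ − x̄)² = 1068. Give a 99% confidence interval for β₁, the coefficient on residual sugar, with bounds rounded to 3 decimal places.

SE(b₁) = s/√Sₓₓ = 0.8824/√1068 = 0.027001.
df = n − 2 = 159.
t* = t_{0.005, 159} = 2.607103.
Margin = t* × SE = 2.607103 × 0.027001 = 0.07039.
CI: 0.204 ± 0.07039 → (0.134, 0.274).
With 99% confidence, each one-unit increase in residual sugar is associated with a change of between 0.134 and 0.274 points in wine quality rating.

(0.134, 0.274)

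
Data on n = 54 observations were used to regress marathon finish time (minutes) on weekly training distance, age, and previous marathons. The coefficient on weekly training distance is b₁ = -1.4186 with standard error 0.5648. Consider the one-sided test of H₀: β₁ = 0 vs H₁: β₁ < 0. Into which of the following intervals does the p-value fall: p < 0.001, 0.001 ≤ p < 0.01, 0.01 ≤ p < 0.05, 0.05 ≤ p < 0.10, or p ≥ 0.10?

t = -1.4186 / 0.5648 = -2.512.
df = n − k − 1 = 54 − 3 − 1 = 50.
One-sided p = P(T_{50} < t) ≈ 0.0076.
So 0.001 ≤ p < 0.01.

0.001 ≤ p < 0.01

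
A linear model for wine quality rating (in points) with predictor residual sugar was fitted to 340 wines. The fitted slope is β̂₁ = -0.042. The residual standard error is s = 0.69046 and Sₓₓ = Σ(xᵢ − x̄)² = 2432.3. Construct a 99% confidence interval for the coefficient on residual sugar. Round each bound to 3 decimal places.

SE(β̂₁) = s/√Sₓₓ = 0.69046/√2432.3 = 0.0140001.
df = n − 2 = 338.
t* = t_{0.005, 338} = 2.590453.
Margin = t* × SE = 2.590453 × 0.0140001 = 0.03627.
CI: -0.042 ± 0.03627 → (-0.078, -0.006).
With 99% confidence, each one-unit increase in residual sugar is associated with a change of between -0.078 and -0.006 points in wine quality rating.

(-0.078, -0.006)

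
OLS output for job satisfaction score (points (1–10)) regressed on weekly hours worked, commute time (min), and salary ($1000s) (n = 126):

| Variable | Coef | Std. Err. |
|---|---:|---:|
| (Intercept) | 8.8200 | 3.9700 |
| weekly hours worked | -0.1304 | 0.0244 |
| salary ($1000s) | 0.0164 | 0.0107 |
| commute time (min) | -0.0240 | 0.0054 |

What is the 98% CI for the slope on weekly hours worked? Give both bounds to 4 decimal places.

(-0.1879, -0.0729)

Read off: b = -0.1304, SE = 0.0244 for weekly hours worked.
df = n − k − 1 = 126 − 3 − 1 = 122.
t* = t_{0.01, 122} = 2.357302.
Margin = t* × SE = 2.357302 × 0.0244 = 0.057518.
CI: -0.1304 ± 0.057518 → (-0.1879, -0.0729).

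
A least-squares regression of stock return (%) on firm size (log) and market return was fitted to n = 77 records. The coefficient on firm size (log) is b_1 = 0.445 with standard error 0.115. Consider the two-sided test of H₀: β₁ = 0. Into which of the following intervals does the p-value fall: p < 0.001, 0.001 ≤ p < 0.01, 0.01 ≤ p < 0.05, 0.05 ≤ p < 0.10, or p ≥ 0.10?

t = 0.445 / 0.115 = 3.870.
df = n − k − 1 = 77 − 2 − 1 = 74.
Two-sided p = 2·P(T_{74} > |t|) ≈ 0.0002.
So p < 0.001.

p < 0.001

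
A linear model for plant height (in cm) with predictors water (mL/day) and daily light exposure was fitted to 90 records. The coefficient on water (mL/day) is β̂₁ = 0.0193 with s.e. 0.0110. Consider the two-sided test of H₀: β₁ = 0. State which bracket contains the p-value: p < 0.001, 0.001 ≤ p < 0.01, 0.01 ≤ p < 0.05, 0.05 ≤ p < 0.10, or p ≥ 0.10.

0.05 ≤ p < 0.10

t = 0.0193 / 0.0110 = 1.755.
df = n − k − 1 = 90 − 2 − 1 = 87.
Two-sided p = 2·P(T_{87} > |t|) ≈ 0.0829.
So 0.05 ≤ p < 0.10.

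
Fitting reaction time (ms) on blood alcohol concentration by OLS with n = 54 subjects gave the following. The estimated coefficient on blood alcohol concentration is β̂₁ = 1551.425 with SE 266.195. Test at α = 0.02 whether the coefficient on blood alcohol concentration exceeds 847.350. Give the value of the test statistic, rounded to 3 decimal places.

t = 2.645

H₀: β₁ = 847.350 vs H₁: β₁ > 847.350.
t = (β̂₁ − β₁⁰)/SE = (1551.425 − 847.350) / 266.195 = 2.645.
df = n − 2 = 54 − 2 = 52.
One-sided p ≈ 0.0054, which is < 0.02, so reject H₀.
There is evidence that the true slope on blood alcohol concentration exceeds 847.350 ms per unit.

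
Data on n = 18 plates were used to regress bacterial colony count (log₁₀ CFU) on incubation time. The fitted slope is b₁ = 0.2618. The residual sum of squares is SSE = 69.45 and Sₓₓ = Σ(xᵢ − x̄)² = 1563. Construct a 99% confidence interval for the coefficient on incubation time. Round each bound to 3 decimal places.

MSE = SSE/(n − 2) = 69.45/16 = 4.34063.
SE(b₁) = √(MSE/Sₓₓ) = √(4.34063/1563) = 0.0526983.
df = n − 2 = 16.
t* = t_{0.005, 16} = 2.920782.
Margin = t* × SE = 2.920782 × 0.0526983 = 0.15392.
CI: 0.2618 ± 0.15392 → (0.108, 0.416).
With 99% confidence, each one-unit increase in incubation time is associated with a change of between 0.108 and 0.416 log₁₀ CFU in bacterial colony count.

(0.108, 0.416)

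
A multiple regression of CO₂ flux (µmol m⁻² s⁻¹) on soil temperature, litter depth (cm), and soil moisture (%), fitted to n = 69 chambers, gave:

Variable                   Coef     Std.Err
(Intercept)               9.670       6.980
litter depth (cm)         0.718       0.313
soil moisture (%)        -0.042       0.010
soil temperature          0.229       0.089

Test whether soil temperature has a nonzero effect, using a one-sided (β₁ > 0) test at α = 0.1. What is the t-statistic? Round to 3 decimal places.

t = 2.573

Read off: b = 0.229, SE = 0.089 for soil temperature.
H₀: β₁ = 0 vs H₁: β₁ > 0.
t = 0.229 / 0.089 = 2.573.
df = n − k − 1 = 69 − 3 − 1 = 65.
One-sided p ≈ 0.0062, which is < 0.1, so reject H₀.
There is evidence that the true slope on soil temperature is positive, holding the other predictors fixed.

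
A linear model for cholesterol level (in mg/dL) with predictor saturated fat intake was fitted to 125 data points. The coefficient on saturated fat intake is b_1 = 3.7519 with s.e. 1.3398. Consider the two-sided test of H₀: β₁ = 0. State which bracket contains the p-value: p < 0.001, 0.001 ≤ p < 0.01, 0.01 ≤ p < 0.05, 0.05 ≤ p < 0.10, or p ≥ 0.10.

t = 3.7519 / 1.3398 = 2.800.
df = n − 2 = 125 − 2 = 123.
Two-sided p = 2·P(T_{123} > |t|) ≈ 0.0059.
So 0.001 ≤ p < 0.01.

0.001 ≤ p < 0.01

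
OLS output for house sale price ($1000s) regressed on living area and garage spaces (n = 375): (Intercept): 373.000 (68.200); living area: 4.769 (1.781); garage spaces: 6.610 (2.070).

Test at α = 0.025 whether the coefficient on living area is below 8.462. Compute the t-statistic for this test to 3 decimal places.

t = -2.074

Read off: b = 4.769, SE = 1.781 for living area.
H₀: β₁ = 8.462 vs H₁: β₁ < 8.462.
t = (4.769 − 8.462) / 1.781 = -2.074.
df = n − k − 1 = 375 − 2 − 1 = 372.
One-sided p ≈ 0.0194, which is < 0.025, so reject H₀.
There is evidence that the true slope on living area is below 8.462 $1000s per unit, holding the other predictors fixed.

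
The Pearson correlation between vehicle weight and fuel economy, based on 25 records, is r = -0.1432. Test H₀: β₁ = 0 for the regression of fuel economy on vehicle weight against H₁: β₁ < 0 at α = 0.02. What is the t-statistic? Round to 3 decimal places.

t = -0.694

t = r·√(n − 2)/√(1 − r²) = -0.1432·√23/√0.979494 = -0.694.
df = n − 2 = 23.
One-sided p ≈ 0.2473, which is ≥ 0.02, so fail to reject H₀.
The data do not give significant evidence of a linear association between vehicle weight and fuel economy.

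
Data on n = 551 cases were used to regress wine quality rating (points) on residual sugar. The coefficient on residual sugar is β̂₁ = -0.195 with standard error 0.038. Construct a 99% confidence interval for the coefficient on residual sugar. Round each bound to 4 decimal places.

df = n − 2 = 551 − 2 = 549.
t* = t_{0.005, 549} = 2.584814.
Margin = t* × SE = 2.584814 × 0.038 = 0.098223.
CI: -0.195 ± 0.098223 → (-0.2932, -0.0968).
With 99% confidence, each one-unit increase in residual sugar is associated with a change of between -0.2932 and -0.0968 points in wine quality rating.

(-0.2932, -0.0968)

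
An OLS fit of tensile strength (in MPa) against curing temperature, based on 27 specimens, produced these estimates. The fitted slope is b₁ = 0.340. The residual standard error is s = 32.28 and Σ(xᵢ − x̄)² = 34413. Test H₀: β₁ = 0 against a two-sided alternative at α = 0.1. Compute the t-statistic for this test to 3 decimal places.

SE(b₁) = s/√Sₓₓ = 32.28/√34413 = 0.174009.
t = 0.340 / 0.174009 = 1.954.
df = n − 2 = 25.
Two-sided p ≈ 0.0620, which is < 0.1, so reject H₀.
There is evidence that curing temperature is associated with tensile strength.

t = 1.954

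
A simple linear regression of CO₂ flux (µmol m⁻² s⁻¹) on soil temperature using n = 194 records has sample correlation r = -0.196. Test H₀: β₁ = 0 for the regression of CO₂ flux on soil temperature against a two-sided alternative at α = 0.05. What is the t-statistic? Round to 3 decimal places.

t = -2.770

t = r·√(n − 2)/√(1 − r²) = -0.196·√192/√0.961584 = -2.770.
df = n − 2 = 192.
Two-sided p ≈ 0.0062, which is < 0.05, so reject H₀.
There is evidence of a linear association between soil temperature and CO₂ flux.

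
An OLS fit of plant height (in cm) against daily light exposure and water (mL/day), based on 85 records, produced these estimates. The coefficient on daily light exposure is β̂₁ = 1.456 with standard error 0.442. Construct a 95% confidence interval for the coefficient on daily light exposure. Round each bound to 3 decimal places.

df = n − k − 1 = 85 − 2 − 1 = 82.
t* = t_{0.025, 82} = 1.989319.
Margin = t* × SE = 1.989319 × 0.442 = 0.87928.
CI: 1.456 ± 0.87928 → (0.577, 2.335).
With 95% confidence, each one-unit increase in daily light exposure is associated with a change of between 0.577 and 2.335 cm in plant height, holding the other predictors fixed.

(0.577, 2.335)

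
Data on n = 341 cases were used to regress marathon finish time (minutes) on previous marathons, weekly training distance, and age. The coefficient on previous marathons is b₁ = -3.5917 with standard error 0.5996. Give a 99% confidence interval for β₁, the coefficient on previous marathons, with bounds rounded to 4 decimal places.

df = n − k − 1 = 341 − 3 − 1 = 337.
t* = t_{0.005, 337} = 2.590497.
Margin = t* × SE = 2.590497 × 0.5996 = 1.553262.
CI: -3.5917 ± 1.553262 → (-5.1450, -2.0384).
With 99% confidence, each one-unit increase in previous marathons is associated with a change of between -5.1450 and -2.0384 minutes in marathon finish time, holding the other predictors fixed.

(-5.1450, -2.0384)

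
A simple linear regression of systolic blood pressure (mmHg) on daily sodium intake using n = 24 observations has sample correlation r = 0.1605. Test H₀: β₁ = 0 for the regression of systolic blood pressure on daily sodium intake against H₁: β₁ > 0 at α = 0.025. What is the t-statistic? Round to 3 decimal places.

t = 0.763

t = r·√(n − 2)/√(1 − r²) = 0.1605·√22/√0.97424 = 0.763.
df = n − 2 = 22.
One-sided p ≈ 0.2269, which is ≥ 0.025, so fail to reject H₀.
The data do not give significant evidence of a linear association between daily sodium intake and systolic blood pressure.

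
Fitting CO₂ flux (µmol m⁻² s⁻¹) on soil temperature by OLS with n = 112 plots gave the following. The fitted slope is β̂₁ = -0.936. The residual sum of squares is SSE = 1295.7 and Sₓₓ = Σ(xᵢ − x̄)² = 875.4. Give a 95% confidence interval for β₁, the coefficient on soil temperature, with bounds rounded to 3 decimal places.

(-1.166, -0.706)

MSE = SSE/(n − 2) = 1295.7/110 = 11.7791.
SE(β̂₁) = √(MSE/Sₓₓ) = √(11.7791/875.4) = 0.115999.
df = n − 2 = 110.
t* = t_{0.025, 110} = 1.981765.
Margin = t* × SE = 1.981765 × 0.115999 = 0.22988.
CI: -0.936 ± 0.22988 → (-1.166, -0.706).
With 95% confidence, each one-unit increase in soil temperature is associated with a change of between -1.166 and -0.706 µmol m⁻² s⁻¹ in CO₂ flux.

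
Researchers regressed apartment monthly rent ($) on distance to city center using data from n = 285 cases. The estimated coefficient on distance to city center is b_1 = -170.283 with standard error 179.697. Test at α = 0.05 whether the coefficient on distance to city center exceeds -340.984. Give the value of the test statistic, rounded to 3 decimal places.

H₀: β₁ = -340.984 vs H₁: β₁ > -340.984.
t = (b_1 − β₁⁰)/SE = (-170.283 − (-340.984)) / 179.697 = 0.950.
df = n − 2 = 285 − 2 = 283.
One-sided p ≈ 0.1715, which is ≥ 0.05, so fail to reject H₀.
The data do not give significant evidence that the true slope on distance to city center exceeds -340.984 $ per unit.

t = 0.950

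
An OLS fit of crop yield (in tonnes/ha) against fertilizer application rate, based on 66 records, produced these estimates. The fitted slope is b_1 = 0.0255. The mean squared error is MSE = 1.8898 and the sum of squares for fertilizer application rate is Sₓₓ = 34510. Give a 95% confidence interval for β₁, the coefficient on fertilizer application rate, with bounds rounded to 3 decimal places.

(0.011, 0.040)

SE(b_1) = √(MSE/Sₓₓ) = √(1.8898/34510) = 0.00740006.
df = n − 2 = 64.
t* = t_{0.025, 64} = 1.99773.
Margin = t* × SE = 1.99773 × 0.00740006 = 0.01478.
CI: 0.0255 ± 0.01478 → (0.011, 0.040).
With 95% confidence, each one-unit increase in fertilizer application rate is associated with a change of between 0.011 and 0.040 tonnes/ha in crop yield.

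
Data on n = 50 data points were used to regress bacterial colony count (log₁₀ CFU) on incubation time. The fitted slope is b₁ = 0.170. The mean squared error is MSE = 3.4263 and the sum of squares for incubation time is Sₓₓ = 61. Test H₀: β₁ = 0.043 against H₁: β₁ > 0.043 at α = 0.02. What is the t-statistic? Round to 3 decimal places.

t = 0.536

SE(b₁) = √(MSE/Sₓₓ) = √(3.4263/61) = 0.237.
t = (0.170 − 0.043) / 0.237 = 0.536.
df = n − 2 = 48.
One-sided p ≈ 0.2973, which is ≥ 0.02, so fail to reject H₀.
The data do not give significant evidence that the true slope on incubation time exceeds 0.043 log₁₀ CFU per unit.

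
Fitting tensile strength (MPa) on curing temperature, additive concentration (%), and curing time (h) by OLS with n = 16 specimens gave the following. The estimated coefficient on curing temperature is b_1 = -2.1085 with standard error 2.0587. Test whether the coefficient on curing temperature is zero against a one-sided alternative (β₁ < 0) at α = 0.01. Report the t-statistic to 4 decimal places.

H₀: β₁ = 0 vs H₁: β₁ < 0.
t = (b_1 − β₁⁰)/SE = -2.1085 / 2.0587 = -1.0242.
df = n − k − 1 = 16 − 3 − 1 = 12.
One-sided p ≈ 0.1630, which is ≥ 0.01, so fail to reject H₀.
The data do not give significant evidence that the true slope on curing temperature is negative, holding the other predictors fixed.

t = -1.0242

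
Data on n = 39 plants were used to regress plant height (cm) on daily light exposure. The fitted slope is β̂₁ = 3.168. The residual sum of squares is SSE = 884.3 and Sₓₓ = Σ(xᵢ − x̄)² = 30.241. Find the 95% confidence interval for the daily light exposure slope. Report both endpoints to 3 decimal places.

MSE = SSE/(n − 2) = 884.3/37 = 23.9.
SE(β̂₁) = √(MSE/Sₓₓ) = √(23.9/30.241) = 0.888998.
df = n − 2 = 37.
t* = t_{0.025, 37} = 2.026192.
Margin = t* × SE = 2.026192 × 0.888998 = 1.80128.
CI: 3.168 ± 1.80128 → (1.367, 4.969).
With 95% confidence, each one-unit increase in daily light exposure is associated with a change of between 1.367 and 4.969 cm in plant height.

(1.367, 4.969)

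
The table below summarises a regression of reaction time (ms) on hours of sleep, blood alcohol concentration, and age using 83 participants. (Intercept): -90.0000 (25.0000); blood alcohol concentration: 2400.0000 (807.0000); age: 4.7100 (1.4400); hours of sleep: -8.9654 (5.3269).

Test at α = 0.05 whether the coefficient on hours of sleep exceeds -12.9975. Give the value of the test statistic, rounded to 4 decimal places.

t = 0.7569

Read off: b = -8.9654, SE = 5.3269 for hours of sleep.
H₀: β₁ = -12.9975 vs H₁: β₁ > -12.9975.
t = (-8.9654 − (-12.9975)) / 5.3269 = 0.7569.
df = n − k − 1 = 83 − 3 − 1 = 79.
One-sided p ≈ 0.2257, which is ≥ 0.05, so fail to reject H₀.
The data do not give significant evidence that the true slope on hours of sleep exceeds -12.9975 ms per unit, holding the other predictors fixed.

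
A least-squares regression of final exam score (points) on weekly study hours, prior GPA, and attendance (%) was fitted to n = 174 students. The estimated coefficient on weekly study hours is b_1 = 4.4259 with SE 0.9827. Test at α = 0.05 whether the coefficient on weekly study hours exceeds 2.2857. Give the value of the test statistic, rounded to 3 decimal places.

t = 2.178

H₀: β₁ = 2.2857 vs H₁: β₁ > 2.2857.
t = (b_1 − β₁⁰)/SE = (4.4259 − 2.2857) / 0.9827 = 2.178.
df = n − k − 1 = 174 − 3 − 1 = 170.
One-sided p ≈ 0.0154, which is < 0.05, so reject H₀.
There is evidence that the true slope on weekly study hours exceeds 2.2857 points per unit, holding the other predictors fixed.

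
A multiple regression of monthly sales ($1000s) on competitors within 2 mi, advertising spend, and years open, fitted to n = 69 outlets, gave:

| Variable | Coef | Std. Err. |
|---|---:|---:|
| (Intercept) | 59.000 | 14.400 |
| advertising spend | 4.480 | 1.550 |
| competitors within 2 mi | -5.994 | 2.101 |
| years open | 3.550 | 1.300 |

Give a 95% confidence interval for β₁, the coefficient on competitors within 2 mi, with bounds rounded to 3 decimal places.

(-10.190, -1.798)

Read off: b = -5.994, SE = 2.101 for competitors within 2 mi.
df = n − k − 1 = 69 − 3 − 1 = 65.
t* = t_{0.025, 65} = 1.997138.
Margin = t* × SE = 1.997138 × 2.101 = 4.19599.
CI: -5.994 ± 4.19599 → (-10.190, -1.798).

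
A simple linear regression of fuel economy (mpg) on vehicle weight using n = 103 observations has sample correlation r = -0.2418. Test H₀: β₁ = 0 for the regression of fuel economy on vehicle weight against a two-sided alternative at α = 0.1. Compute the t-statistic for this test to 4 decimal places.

t = r·√(n − 2)/√(1 − r²) = -0.2418·√101/√0.941533 = -2.5044.
df = n − 2 = 101.
Two-sided p ≈ 0.0139, which is < 0.1, so reject H₀.
There is evidence of a linear association between vehicle weight and fuel economy.

t = -2.5044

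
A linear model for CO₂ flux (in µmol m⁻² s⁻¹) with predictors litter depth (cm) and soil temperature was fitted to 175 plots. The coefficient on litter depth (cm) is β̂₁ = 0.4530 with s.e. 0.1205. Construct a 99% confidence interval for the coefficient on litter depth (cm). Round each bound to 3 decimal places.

(0.139, 0.767)

df = n − k − 1 = 175 − 2 − 1 = 172.
t* = t_{0.005, 172} = 2.604715.
Margin = t* × SE = 2.604715 × 0.1205 = 0.31387.
CI: 0.4530 ± 0.31387 → (0.139, 0.767).
With 99% confidence, each one-unit increase in litter depth (cm) is associated with a change of between 0.139 and 0.767 µmol m⁻² s⁻¹ in CO₂ flux, holding the other predictors fixed.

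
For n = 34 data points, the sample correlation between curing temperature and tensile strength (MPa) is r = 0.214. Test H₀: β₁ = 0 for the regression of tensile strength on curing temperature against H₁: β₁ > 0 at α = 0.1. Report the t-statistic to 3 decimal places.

t = r·√(n − 2)/√(1 − r²) = 0.214·√32/√0.954204 = 1.239.
df = n − 2 = 32.
One-sided p ≈ 0.1121, which is ≥ 0.1, so fail to reject H₀.
The data do not give significant evidence of a linear association between curing temperature and tensile strength.

t = 1.239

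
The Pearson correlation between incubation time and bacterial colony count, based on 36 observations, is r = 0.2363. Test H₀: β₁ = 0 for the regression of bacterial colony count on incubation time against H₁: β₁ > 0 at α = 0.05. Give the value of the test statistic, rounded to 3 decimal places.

t = 1.418

t = r·√(n − 2)/√(1 − r²) = 0.2363·√34/√0.944162 = 1.418.
df = n − 2 = 34.
One-sided p ≈ 0.0826, which is ≥ 0.05, so fail to reject H₀.
The data do not give significant evidence of a linear association between incubation time and bacterial colony count.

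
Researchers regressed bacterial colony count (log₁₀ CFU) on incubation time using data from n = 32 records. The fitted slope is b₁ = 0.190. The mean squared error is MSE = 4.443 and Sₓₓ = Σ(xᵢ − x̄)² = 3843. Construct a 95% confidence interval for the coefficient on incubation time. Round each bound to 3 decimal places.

(0.121, 0.259)

SE(b₁) = √(MSE/Sₓₓ) = √(4.443/3843) = 0.0340019.
df = n − 2 = 30.
t* = t_{0.025, 30} = 2.042272.
Margin = t* × SE = 2.042272 × 0.0340019 = 0.06944.
CI: 0.190 ± 0.06944 → (0.121, 0.259).
With 95% confidence, each one-unit increase in incubation time is associated with a change of between 0.121 and 0.259 log₁₀ CFU in bacterial colony count.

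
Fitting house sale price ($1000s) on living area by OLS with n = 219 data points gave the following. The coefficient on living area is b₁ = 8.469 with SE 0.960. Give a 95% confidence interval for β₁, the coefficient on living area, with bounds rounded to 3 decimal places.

(6.577, 10.361)

df = n − 2 = 219 − 2 = 217.
t* = t_{0.025, 217} = 1.970956.
Margin = t* × SE = 1.970956 × 0.960 = 1.89212.
CI: 8.469 ± 1.89212 → (6.577, 10.361).
With 95% confidence, each one-unit increase in living area is associated with a change of between 6.577 and 10.361 $1000s in house sale price.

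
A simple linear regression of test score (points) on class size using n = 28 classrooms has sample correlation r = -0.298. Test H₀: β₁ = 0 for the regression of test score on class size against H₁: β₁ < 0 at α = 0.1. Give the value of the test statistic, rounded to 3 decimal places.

t = r·√(n − 2)/√(1 − r²) = -0.298·√26/√0.911196 = -1.592.
df = n − 2 = 26.
One-sided p ≈ 0.0618, which is < 0.1, so reject H₀.
There is evidence of a linear association between class size and test score.

t = -1.592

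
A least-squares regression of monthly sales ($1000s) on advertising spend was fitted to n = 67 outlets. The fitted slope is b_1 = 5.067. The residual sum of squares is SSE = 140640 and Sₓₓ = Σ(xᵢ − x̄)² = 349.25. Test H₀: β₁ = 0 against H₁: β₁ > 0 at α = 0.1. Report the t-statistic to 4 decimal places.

t = 2.0357

MSE = SSE/(n − 2) = 140640/65 = 2163.69.
SE(b_1) = √(MSE/Sₓₓ) = √(2163.69/349.25) = 2.48903.
t = 5.067 / 2.48903 = 2.0357.
df = n − 2 = 65.
One-sided p ≈ 0.0229, which is < 0.1, so reject H₀.
There is evidence that the true slope on advertising spend is positive.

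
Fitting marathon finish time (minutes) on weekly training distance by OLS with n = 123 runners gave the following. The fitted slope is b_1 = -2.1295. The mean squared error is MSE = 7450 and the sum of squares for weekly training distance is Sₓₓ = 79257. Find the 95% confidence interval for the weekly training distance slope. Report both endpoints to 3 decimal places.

(-2.736, -1.523)

SE(b_1) = √(MSE/Sₓₓ) = √(7450/79257) = 0.306591.
df = n − 2 = 121.
t* = t_{0.025, 121} = 1.979764.
Margin = t* × SE = 1.979764 × 0.306591 = 0.60698.
CI: -2.1295 ± 0.60698 → (-2.736, -1.523).
With 95% confidence, each one-unit increase in weekly training distance is associated with a change of between -2.736 and -1.523 minutes in marathon finish time.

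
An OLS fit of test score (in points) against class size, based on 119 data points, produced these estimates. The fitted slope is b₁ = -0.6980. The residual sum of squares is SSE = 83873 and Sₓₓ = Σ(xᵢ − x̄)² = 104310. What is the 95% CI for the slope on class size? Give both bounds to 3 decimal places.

(-0.862, -0.534)

MSE = SSE/(n − 2) = 83873/117 = 716.863.
SE(b₁) = √(MSE/Sₓₓ) = √(716.863/104310) = 0.0829001.
df = n − 2 = 117.
t* = t_{0.025, 117} = 1.980448.
Margin = t* × SE = 1.980448 × 0.0829001 = 0.16418.
CI: -0.6980 ± 0.16418 → (-0.862, -0.534).
With 95% confidence, each one-unit increase in class size is associated with a change of between -0.862 and -0.534 points in test score.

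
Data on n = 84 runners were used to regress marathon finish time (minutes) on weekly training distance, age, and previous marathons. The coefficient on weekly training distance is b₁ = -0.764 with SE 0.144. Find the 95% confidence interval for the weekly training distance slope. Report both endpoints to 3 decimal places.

(-1.051, -0.477)

df = n − k − 1 = 84 − 3 − 1 = 80.
t* = t_{0.025, 80} = 1.990063.
Margin = t* × SE = 1.990063 × 0.144 = 0.28657.
CI: -0.764 ± 0.28657 → (-1.051, -0.477).
With 95% confidence, each one-unit increase in weekly training distance is associated with a change of between -1.051 and -0.477 minutes in marathon finish time, holding the other predictors fixed.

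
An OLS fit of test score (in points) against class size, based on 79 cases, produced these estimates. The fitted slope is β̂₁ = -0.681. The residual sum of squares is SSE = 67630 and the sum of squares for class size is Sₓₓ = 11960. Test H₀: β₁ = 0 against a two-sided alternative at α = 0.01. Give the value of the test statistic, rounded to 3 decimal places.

t = -2.513

MSE = SSE/(n − 2) = 67630/77 = 878.312.
SE(β̂₁) = √(MSE/Sₓₓ) = √(878.312/11960) = 0.270993.
t = -0.681 / 0.270993 = -2.513.
df = n − 2 = 77.
Two-sided p ≈ 0.0141, which is ≥ 0.01, so fail to reject H₀.
The data do not give significant evidence of an association between class size and test score.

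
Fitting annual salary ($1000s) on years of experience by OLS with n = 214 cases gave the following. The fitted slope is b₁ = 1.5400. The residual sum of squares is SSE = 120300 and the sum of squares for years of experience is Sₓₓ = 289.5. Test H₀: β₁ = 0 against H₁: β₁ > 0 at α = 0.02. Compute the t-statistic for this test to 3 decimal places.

MSE = SSE/(n − 2) = 120300/212 = 567.453.
SE(b₁) = √(MSE/Sₓₓ) = √(567.453/289.5) = 1.40004.
t = 1.5400 / 1.40004 = 1.100.
df = n − 2 = 212.
One-sided p ≈ 0.1363, which is ≥ 0.02, so fail to reject H₀.
The data do not give significant evidence that the true slope on years of experience is positive.

t = 1.100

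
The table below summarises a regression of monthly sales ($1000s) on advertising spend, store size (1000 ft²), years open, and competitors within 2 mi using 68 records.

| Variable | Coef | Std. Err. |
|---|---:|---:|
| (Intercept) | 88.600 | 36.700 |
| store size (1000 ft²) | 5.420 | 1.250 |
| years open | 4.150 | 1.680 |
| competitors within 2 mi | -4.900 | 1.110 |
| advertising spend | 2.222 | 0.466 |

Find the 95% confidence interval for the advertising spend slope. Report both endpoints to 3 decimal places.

(1.291, 3.153)

Read off: b = 2.222, SE = 0.466 for advertising spend.
df = n − k − 1 = 68 − 4 − 1 = 63.
t* = t_{0.025, 63} = 1.998341.
Margin = t* × SE = 1.998341 × 0.466 = 0.93123.
CI: 2.222 ± 0.93123 → (1.291, 3.153).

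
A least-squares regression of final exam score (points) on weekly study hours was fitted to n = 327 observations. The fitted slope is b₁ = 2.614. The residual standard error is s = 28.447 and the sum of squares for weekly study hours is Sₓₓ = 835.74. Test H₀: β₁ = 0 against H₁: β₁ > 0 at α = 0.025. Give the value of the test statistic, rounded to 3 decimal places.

t = 2.656

SE(b₁) = s/√Sₓₓ = 28.447/√835.74 = 0.984013.
t = 2.614 / 0.984013 = 2.656.
df = n − 2 = 325.
One-sided p ≈ 0.0041, which is < 0.025, so reject H₀.
There is evidence that the true slope on weekly study hours is positive.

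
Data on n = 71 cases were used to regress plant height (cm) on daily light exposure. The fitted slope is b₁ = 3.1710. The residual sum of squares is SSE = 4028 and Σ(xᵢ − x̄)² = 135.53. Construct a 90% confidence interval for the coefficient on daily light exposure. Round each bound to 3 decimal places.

MSE = SSE/(n − 2) = 4028/69 = 58.3768.
SE(b₁) = √(MSE/Sₓₓ) = √(58.3768/135.53) = 0.6563.
df = n − 2 = 69.
t* = t_{0.05, 69} = 1.667239.
Margin = t* × SE = 1.667239 × 0.6563 = 1.09421.
CI: 3.1710 ± 1.09421 → (2.077, 4.265).
With 90% confidence, each one-unit increase in daily light exposure is associated with a change of between 2.077 and 4.265 cm in plant height.

(2.077, 4.265)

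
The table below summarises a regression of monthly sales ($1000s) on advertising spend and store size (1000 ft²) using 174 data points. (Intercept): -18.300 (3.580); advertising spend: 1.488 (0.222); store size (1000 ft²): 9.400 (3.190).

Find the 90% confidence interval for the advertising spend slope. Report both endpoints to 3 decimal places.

(1.121, 1.855)

Read off: b = 1.488, SE = 0.222 for advertising spend.
df = n − k − 1 = 174 − 2 − 1 = 171.
t* = t_{0.05, 171} = 1.653813.
Margin = t* × SE = 1.653813 × 0.222 = 0.36715.
CI: 1.488 ± 0.36715 → (1.121, 1.855).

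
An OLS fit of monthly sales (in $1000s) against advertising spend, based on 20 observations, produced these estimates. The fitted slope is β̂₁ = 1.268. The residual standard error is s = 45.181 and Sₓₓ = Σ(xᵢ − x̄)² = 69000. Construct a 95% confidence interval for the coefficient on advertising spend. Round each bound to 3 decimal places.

(0.907, 1.629)

SE(β̂₁) = s/√Sₓₓ = 45.181/√69000 = 0.172001.
df = n − 2 = 18.
t* = t_{0.025, 18} = 2.100922.
Margin = t* × SE = 2.100922 × 0.172001 = 0.36136.
CI: 1.268 ± 0.36136 → (0.907, 1.629).
With 95% confidence, each one-unit increase in advertising spend is associated with a change of between 0.907 and 1.629 $1000s in monthly sales.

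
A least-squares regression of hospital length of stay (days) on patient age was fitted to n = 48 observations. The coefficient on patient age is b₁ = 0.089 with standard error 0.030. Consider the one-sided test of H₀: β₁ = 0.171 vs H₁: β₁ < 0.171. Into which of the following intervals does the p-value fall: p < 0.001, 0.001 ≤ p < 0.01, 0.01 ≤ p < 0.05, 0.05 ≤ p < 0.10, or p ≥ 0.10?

t = (0.089 − 0.171) / 0.030 = -2.733.
df = n − 2 = 48 − 2 = 46.
One-sided p = P(T_{46} < t) ≈ 0.0044.
So 0.001 ≤ p < 0.01.

0.001 ≤ p < 0.01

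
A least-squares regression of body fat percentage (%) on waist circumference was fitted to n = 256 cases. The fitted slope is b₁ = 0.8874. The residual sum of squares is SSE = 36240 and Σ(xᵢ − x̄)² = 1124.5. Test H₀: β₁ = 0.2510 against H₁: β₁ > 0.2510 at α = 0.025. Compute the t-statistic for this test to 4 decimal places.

MSE = SSE/(n − 2) = 36240/254 = 142.677.
SE(b₁) = √(MSE/Sₓₓ) = √(142.677/1124.5) = 0.356203.
t = (0.8874 − 0.2510) / 0.356203 = 1.7866.
df = n − 2 = 254.
One-sided p ≈ 0.0376, which is ≥ 0.025, so fail to reject H₀.
The data do not give significant evidence that the true slope on waist circumference exceeds 0.2510 % per unit.

t = 1.7866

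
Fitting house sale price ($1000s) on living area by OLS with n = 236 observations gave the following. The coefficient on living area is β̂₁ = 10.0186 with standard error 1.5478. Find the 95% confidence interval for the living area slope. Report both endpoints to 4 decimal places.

df = n − 2 = 236 − 2 = 234.
t* = t_{0.025, 234} = 1.970154.
Margin = t* × SE = 1.970154 × 1.5478 = 3.049404.
CI: 10.0186 ± 3.049404 → (6.9692, 13.0680).
With 95% confidence, each one-unit increase in living area is associated with a change of between 6.9692 and 13.0680 $1000s in house sale price.

(6.9692, 13.0680)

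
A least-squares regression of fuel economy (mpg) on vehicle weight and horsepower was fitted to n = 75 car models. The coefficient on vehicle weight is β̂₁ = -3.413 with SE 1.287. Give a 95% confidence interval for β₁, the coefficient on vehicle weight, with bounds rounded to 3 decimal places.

(-5.979, -0.847)

df = n − k − 1 = 75 − 2 − 1 = 72.
t* = t_{0.025, 72} = 1.993464.
Margin = t* × SE = 1.993464 × 1.287 = 2.56559.
CI: -3.413 ± 2.56559 → (-5.979, -0.847).
With 95% confidence, each one-unit increase in vehicle weight is associated with a change of between -5.979 and -0.847 mpg in fuel economy, holding the other predictors fixed.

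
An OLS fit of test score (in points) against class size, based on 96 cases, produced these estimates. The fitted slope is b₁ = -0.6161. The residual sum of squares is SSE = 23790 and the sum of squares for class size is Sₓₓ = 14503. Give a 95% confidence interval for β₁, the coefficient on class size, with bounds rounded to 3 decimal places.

(-0.878, -0.354)

MSE = SSE/(n − 2) = 23790/94 = 253.085.
SE(b₁) = √(MSE/Sₓₓ) = √(253.085/14503) = 0.1321.
df = n − 2 = 94.
t* = t_{0.025, 94} = 1.985523.
Margin = t* × SE = 1.985523 × 0.1321 = 0.26229.
CI: -0.6161 ± 0.26229 → (-0.878, -0.354).
With 95% confidence, each one-unit increase in class size is associated with a change of between -0.878 and -0.354 points in test score.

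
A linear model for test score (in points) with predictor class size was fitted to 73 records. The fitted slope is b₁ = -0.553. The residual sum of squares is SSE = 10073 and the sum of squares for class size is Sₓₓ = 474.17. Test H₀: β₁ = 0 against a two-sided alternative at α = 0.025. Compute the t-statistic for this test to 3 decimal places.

MSE = SSE/(n − 2) = 10073/71 = 141.873.
SE(b₁) = √(MSE/Sₓₓ) = √(141.873/474.17) = 0.546995.
t = -0.553 / 0.546995 = -1.011.
df = n − 2 = 71.
Two-sided p ≈ 0.3155, which is ≥ 0.025, so fail to reject H₀.
The data do not give significant evidence of an association between class size and test score.

t = -1.011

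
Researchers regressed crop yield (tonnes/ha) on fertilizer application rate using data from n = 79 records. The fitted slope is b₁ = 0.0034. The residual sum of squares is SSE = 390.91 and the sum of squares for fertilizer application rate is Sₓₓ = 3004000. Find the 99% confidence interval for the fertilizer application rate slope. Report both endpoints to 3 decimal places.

(0.000, 0.007)

MSE = SSE/(n − 2) = 390.91/77 = 5.07675.
SE(b₁) = √(MSE/Sₓₓ) = √(5.07675/3004000) = 0.0013.
df = n − 2 = 77.
t* = t_{0.005, 77} = 2.641198.
Margin = t* × SE = 2.641198 × 0.0013 = 0.00343.
CI: 0.0034 ± 0.00343 → (0.000, 0.007).
With 99% confidence, each one-unit increase in fertilizer application rate is associated with a change of between 0.000 and 0.007 tonnes/ha in crop yield.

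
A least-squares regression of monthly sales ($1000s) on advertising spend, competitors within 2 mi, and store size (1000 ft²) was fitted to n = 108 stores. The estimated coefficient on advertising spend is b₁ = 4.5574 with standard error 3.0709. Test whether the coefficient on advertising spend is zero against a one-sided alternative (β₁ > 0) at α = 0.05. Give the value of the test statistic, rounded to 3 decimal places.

t = 1.484

H₀: β₁ = 0 vs H₁: β₁ > 0.
t = (b₁ − β₁⁰)/SE = 4.5574 / 3.0709 = 1.484.
df = n − k − 1 = 108 − 3 − 1 = 104.
One-sided p ≈ 0.0704, which is ≥ 0.05, so fail to reject H₀.
The data do not give significant evidence that the true slope on advertising spend is positive, holding the other predictors fixed.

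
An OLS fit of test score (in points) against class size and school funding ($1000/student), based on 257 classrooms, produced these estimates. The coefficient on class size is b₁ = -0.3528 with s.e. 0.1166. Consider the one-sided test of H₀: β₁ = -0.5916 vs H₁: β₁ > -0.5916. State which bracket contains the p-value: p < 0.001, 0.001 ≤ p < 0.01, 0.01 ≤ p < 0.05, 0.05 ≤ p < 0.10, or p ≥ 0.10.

0.01 ≤ p < 0.05

t = (-0.3528 − (-0.5916)) / 0.1166 = 2.048.
df = n − k − 1 = 257 − 2 − 1 = 254.
One-sided p = P(T_{254} > t) ≈ 0.0208.
So 0.01 ≤ p < 0.05.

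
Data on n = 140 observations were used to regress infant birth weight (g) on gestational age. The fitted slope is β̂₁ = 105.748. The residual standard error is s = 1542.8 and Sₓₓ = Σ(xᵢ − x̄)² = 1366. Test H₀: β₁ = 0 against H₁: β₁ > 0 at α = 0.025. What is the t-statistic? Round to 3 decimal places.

t = 2.533

SE(β̂₁) = s/√Sₓₓ = 1542.8/√1366 = 41.7431.
t = 105.748 / 41.7431 = 2.533.
df = n − 2 = 138.
One-sided p ≈ 0.0062, which is < 0.025, so reject H₀.
There is evidence that the true slope on gestational age is positive.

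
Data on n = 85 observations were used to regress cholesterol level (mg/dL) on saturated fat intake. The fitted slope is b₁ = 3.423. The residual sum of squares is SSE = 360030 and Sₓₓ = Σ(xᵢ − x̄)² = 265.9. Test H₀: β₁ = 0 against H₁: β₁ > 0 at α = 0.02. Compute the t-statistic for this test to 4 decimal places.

t = 0.8475

MSE = SSE/(n − 2) = 360030/83 = 4337.71.
SE(b₁) = √(MSE/Sₓₓ) = √(4337.71/265.9) = 4.03897.
t = 3.423 / 4.03897 = 0.8475.
df = n − 2 = 83.
One-sided p ≈ 0.1996, which is ≥ 0.02, so fail to reject H₀.
The data do not give significant evidence that the true slope on saturated fat intake is positive.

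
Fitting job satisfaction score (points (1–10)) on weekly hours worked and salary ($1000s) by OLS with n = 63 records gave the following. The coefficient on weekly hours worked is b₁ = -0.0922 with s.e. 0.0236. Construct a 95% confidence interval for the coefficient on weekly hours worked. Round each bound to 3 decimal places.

df = n − k − 1 = 63 − 2 − 1 = 60.
t* = t_{0.025, 60} = 2.000298.
Margin = t* × SE = 2.000298 × 0.0236 = 0.04721.
CI: -0.0922 ± 0.04721 → (-0.139, -0.045).
With 95% confidence, each one-unit increase in weekly hours worked is associated with a change of between -0.139 and -0.045 points (1–10) in job satisfaction score, holding the other predictors fixed.

(-0.139, -0.045)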